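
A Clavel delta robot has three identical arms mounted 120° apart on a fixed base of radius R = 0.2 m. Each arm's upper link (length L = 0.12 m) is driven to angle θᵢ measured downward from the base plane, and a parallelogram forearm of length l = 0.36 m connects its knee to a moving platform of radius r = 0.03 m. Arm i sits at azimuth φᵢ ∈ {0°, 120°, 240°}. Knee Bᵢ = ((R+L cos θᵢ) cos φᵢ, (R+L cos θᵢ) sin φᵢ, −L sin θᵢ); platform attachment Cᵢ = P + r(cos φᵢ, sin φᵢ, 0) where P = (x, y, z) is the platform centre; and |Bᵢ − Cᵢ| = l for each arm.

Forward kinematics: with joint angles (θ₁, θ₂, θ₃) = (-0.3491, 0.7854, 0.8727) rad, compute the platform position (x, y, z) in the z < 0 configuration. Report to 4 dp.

arm 1 at φ=0.0°: ρ1 = 0.2828;  centre 1 = (0.2828, 0.0000, 0.0410)
arm 2 at φ=120.0°: ρ2 = 0.2549;  centre 2 = (-0.1274, 0.2207, -0.0849)
centre 3 = (0.2471·cos240.0°, 0.2471·sin240.0°, -0.0919) = (-0.1236, -0.2140, -0.0919)
eliminate P² terms by subtracting sphere 1 from 2 and 3
linear system: -0.8204x+0.4414y = -0.0095−-0.2518z; -0.8127x+-0.4280y = -0.0121−-0.2659z
det = 0.7099;  x = 0.0133+-0.3172z,  y = 0.0031+-0.0191z
quadratic in z: (1.1010)z²+(0.0888)z+(-0.0553)=0, √Δ=0.5013 → z ∈ {-0.2680, 0.1873}; z = -0.2680 (taking z<0)
x = 0.0983, y = 0.0083

(0.0983, 0.0083, -0.2680)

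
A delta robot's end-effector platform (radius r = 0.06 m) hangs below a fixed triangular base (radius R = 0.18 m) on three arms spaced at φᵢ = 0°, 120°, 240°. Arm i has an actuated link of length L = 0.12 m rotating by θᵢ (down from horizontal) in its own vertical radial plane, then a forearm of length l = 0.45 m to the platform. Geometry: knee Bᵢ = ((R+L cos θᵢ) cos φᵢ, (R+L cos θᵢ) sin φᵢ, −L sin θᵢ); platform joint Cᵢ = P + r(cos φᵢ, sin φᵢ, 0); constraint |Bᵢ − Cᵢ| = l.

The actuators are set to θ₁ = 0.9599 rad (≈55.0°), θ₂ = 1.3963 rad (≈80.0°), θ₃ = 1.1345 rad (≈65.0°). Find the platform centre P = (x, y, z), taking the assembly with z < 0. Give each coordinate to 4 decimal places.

arm 1 at φ=0.0°: (R−r)+L cos θ1 = 0.1888;  O1 = (0.1888, 0.0000, -0.0983)
O2 = (0.1408·cos120.0°, 0.1408·sin120.0°, -0.1182) = (-0.0704, 0.1220, -0.1182)
φ3=240.0°: virtual centre (-0.0854, -0.1478, -0.1088), radius l
subtract pairs → two planes through P
linear system: -0.5185x+0.2439y = -0.0115−-0.0398z; -0.5484x+-0.2957y = -0.0043−-0.0209z
Cramer: x(z) = 0.0156-0.0587z;  y(z) = -0.0141+0.0382z
into |P−O₁|² = l²: 1.0049z² + 0.2159z + -0.1626 = 0;  Δ = 0.7002;  z = -0.5238 or 0.3090 → z<0 root = -0.5238
x = 0.0463, y = -0.0341

(0.0463, -0.0341, -0.5238)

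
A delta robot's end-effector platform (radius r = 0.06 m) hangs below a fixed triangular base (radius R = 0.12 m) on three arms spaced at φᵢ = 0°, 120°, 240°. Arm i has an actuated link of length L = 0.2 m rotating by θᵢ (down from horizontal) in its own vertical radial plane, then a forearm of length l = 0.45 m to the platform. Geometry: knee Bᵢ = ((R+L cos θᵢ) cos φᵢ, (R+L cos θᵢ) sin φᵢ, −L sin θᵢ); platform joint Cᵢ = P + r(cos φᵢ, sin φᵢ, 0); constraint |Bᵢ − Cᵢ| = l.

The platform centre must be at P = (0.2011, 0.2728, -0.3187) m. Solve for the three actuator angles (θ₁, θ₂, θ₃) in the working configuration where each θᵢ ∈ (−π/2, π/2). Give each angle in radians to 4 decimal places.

θ₁ = -0.1749, θ₂ = 0.0870, θ₃ = 1.3961

rotate P by −φ1: (0.2011, 0.2728, -0.3187)
  e−x'=-0.1411;  (l²−L²−(e−x')²−y'²−z²)/2L = -0.0835
  γ=atan2(-0.3187,-0.1411)=-1.9876;  ψ=arccos(-0.2396)=1.8127;  θ1=γ+ψ≈-0.1749
φ2=120.0° → target in arm frame (0.1357, -0.3106)
  e−x'=-0.0757;  (l²−L²−(e−x')²−y'²−z²)/2L = -0.1031
  γ=atan2(-0.3187,-0.0757)=-1.8040;  ψ=arccos(-0.3148)=1.8910;  θ2=γ+ψ≈0.0870
rotate P by −φ3: (-0.3368, 0.0378, -0.3187)
  e−x'=0.3968;  (l²−L²−(e−x')²−y'²−z²)/2L = -0.2449
  γ=atan2(-0.3187,0.3968)=-0.6767;  ψ=arccos(-0.4811)=2.0727;  θ3=γ+ψ≈1.3961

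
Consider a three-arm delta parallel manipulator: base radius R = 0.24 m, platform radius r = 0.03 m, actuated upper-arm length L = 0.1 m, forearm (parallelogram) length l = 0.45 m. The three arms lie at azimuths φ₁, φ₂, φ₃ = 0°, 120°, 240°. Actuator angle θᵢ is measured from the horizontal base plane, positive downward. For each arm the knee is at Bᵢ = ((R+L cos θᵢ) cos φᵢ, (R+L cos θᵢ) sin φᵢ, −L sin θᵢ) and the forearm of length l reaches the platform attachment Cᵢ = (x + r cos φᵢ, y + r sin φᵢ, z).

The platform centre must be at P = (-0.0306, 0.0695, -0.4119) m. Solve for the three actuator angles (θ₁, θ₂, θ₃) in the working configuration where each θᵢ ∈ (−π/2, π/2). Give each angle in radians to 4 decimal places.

θ₁ = 0.9599, θ₂ = 0.2616, θ₃ = 1.0475

arm 1 (φ=0.0°): x'=-0.0306, y'=0.0695
  e−x'=0.2406;  (l²−L²−(e−x')²−y'²−z²)/2L = -0.1994
  √(A²+B²)=0.4770;  θ1 = -1.0421+2.0021 ≈ 0.9599
rotate P by −φ2: (0.0755, -0.0082, -0.4119)
  e−x'=0.1345;  (l²−L²−(e−x')²−y'²−z²)/2L = 0.0234
  γ=atan2(-0.4119,0.1345)=-1.2552;  ψ=arccos(0.0540)=1.5168;  θ2=γ+ψ≈0.2616
rotate P by −φ3: (-0.0449, -0.0613, -0.4119)
  A cos θ + B sin θ = C:  0.2549·cos θ + -0.4119·sin θ = -0.2294
  θ3 = atan2(B,A) + arccos(C/0.4844) = 1.0475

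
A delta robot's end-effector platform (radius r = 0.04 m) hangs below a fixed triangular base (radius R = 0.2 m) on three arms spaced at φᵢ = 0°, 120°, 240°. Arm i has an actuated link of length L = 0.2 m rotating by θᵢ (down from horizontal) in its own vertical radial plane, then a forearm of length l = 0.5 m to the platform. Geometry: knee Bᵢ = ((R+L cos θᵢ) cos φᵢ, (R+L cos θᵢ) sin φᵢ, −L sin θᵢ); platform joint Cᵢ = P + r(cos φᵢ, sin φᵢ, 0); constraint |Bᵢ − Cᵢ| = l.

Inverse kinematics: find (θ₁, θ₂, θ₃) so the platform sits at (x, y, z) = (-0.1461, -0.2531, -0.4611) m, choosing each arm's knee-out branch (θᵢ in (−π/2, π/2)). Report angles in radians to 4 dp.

θ₁ = 1.3962, θ₂ = 1.3963, θ₃ = -0.1743

φ1=0.0° → target in arm frame (-0.1461, -0.2531)
  A=0.3061, B=-0.4611, C=(l²−L²−A²−y'²−z²)/(2L)=-0.4009
  γ=atan2(-0.4611,0.3061)=-0.9847;  ψ=arccos(-0.7244)=2.3810;  θ1=γ+ψ≈1.3962
arm 2 (φ=120.0°): x'=-0.1461, y'=0.2531
  A cos θ + B sin θ = C:  0.3061·cos θ + -0.4611·sin θ = -0.4010
  √(A²+B²)=0.5535;  θ2 = -0.9847+2.3810 ≈ 1.3963
rotate P by −φ3: (0.2922, 0.0000, -0.4611)
  A=-0.1322, B=-0.4611, C=(l²−L²−A²−y'²−z²)/(2L)=-0.0503
  θ3 = atan2(B,A) + arccos(C/0.4797) = -0.1743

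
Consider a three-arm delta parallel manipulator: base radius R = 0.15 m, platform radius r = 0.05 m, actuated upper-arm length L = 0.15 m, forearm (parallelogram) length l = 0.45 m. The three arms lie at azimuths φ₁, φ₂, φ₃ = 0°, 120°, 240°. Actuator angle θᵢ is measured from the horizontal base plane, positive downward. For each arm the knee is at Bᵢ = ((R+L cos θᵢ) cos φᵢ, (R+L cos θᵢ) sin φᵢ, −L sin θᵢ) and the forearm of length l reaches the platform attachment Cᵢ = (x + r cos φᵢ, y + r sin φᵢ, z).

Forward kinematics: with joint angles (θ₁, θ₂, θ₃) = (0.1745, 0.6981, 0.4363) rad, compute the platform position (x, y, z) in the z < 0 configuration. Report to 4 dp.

φ1=0.0°: virtual centre (0.2477, 0.0000, -0.0260), radius l
φ2=120.0°: virtual centre (-0.1075, 0.1861, -0.0964), radius l
arm 3 at φ=240.0°: e+L cos θ3 = 0.2359;  S3 = (-0.1180, -0.2043, -0.0634)
eliminate P² terms by subtracting sphere 1 from 2 and 3
[-0.7104 0.3722 -0.1407]·P = -0.0066;  [-0.7314 -0.4087 -0.0747]·P = -0.0024
Cramer: x(z) = 0.0063-0.1517z;  y(z) = -0.0056+0.0887z
sphere 1 gives Az²+Bz+C=0 with A=1.0309, B=0.1243, C=-0.1435;  B²−4AC=0.6072;  roots -0.4383, 0.3177;  negative root z = -0.4383
x = 0.0728, y = -0.0444

(0.0728, -0.0444, -0.4383)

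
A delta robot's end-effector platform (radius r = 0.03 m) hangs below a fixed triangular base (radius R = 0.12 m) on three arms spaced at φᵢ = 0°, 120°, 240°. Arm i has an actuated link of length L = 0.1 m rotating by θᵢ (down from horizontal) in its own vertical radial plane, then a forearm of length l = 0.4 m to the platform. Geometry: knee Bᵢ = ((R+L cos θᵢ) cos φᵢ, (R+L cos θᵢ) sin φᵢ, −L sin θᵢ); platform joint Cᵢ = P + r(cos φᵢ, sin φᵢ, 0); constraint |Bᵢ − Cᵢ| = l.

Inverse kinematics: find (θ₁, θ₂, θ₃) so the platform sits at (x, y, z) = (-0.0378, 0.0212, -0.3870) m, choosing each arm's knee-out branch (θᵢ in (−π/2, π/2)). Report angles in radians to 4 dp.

θ₁ = 0.5234, θ₂ = 0.1744, θ₃ = 0.3489

arm 1 (φ=0.0°): x'=-0.0378, y'=0.0212
  A=0.1278, B=-0.3870, C=(l²−L²−A²−y'²−z²)/(2L)=-0.0828
  √(A²+B²)=0.4076;  θ1 = -1.2518+1.7753 ≈ 0.5234
rotate P by −φ2: (0.0373, 0.0221, -0.3870)
  A cos θ + B sin θ = C:  0.0527·cos θ + -0.3870·sin θ = -0.0152
  θ2 = atan2(B,A) + arccos(C/0.3906) = 0.1744
rotate P by −φ3: (0.0005, -0.0433, -0.3870)
  e−x'=0.0895;  (l²−L²−(e−x')²−y'²−z²)/2L = -0.0483
  √(A²+B²)=0.3972;  θ3 = -1.3436+1.6926 ≈ 0.3489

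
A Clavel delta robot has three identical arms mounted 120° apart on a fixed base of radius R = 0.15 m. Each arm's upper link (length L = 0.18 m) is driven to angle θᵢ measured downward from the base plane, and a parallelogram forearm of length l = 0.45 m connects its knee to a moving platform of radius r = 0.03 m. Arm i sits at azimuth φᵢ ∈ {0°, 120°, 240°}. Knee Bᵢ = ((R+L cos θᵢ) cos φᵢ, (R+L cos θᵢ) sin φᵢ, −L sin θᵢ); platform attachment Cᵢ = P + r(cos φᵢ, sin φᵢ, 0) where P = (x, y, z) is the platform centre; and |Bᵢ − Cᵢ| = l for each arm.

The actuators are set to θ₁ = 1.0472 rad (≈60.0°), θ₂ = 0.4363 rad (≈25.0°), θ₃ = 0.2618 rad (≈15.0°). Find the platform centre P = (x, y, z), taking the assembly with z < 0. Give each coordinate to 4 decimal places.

(-0.1423, -0.0267, -0.4346)

centre 1 = (0.2100·cos0.0°, 0.2100·sin0.0°, -0.1559) = (0.2100, 0.0000, -0.1559)
centre 2 = (0.2831·cos120.0°, 0.2831·sin120.0°, -0.0761) = (-0.1416, 0.2452, -0.0761)
centre 3 = (0.2939·cos240.0°, 0.2939·sin240.0°, -0.0466) = (-0.1469, -0.2545, -0.0466)
subtract pairs → two planes through P
plane₁₂: -0.7031x+0.4904y+0.1596z = 0.0176
det = 0.7080;  x = -0.0266+0.2662z,  y = -0.0023+0.0561z
into |P−centre ₁|² = l²: 1.0740z² + 0.1856z + -0.1222 = 0;  Δ = 0.5596;  z = -0.4346 or 0.2619 → z<0 root = -0.4346
x = -0.1423, y = -0.0267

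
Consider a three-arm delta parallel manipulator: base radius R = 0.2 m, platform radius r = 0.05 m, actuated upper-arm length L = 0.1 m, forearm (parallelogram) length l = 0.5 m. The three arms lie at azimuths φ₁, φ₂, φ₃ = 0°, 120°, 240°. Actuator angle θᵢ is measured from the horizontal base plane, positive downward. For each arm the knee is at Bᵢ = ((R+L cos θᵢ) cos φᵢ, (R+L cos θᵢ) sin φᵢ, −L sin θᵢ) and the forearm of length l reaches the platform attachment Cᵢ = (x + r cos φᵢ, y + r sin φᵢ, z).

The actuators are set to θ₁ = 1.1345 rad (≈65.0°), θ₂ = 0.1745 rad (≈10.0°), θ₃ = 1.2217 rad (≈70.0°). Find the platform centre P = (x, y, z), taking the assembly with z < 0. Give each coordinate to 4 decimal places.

centre 1 = (0.1923·cos0.0°, 0.1923·sin0.0°, -0.0906) = (0.1923, 0.0000, -0.0906)
φ2=120.0°: virtual centre (-0.1242, 0.2152, -0.0174), radius l
φ3=240.0°: virtual centre (-0.0921, -0.1595, -0.0940), radius l
subtract pairs → two planes through P
plane₁₂: -0.6330x+0.4304y+0.1465z = 0.0169
Cramer: x(z) = -0.0097+0.0982z;  y(z) = 0.0249-0.1960z
into |P−centre ₁|² = l²: 1.0481z² + 0.1318z + -0.2004 = 0;  Δ = 0.8574;  z = -0.5046 or 0.3789 → z<0 root = -0.5046
x = -0.0593, y = 0.1238

(-0.0593, 0.1238, -0.5046)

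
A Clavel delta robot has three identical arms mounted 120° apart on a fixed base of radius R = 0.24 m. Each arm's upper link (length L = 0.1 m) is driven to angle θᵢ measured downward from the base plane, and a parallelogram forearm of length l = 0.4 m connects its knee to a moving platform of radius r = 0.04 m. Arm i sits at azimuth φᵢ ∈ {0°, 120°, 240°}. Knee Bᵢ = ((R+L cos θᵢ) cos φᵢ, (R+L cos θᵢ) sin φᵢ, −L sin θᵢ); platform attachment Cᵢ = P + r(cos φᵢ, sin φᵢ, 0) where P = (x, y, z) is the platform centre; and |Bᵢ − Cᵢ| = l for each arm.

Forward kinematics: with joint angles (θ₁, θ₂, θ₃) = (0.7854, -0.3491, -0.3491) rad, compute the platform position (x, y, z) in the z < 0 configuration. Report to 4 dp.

(-0.0781, 0.0000, -0.2665)

φ1=0.0°: virtual centre (0.2707, 0.0000, -0.0707), radius l
φ2=120.0°: virtual centre (-0.1470, 0.2546, 0.0342), radius l
φ3=240.0°: virtual centre (-0.1470, -0.2546, 0.0342), radius l
subtract pairs → two planes through P
plane₁₂: -0.8354x+0.5092y+0.2098z = 0.0093
Cramer: x(z) = -0.0111+0.2512z;  y(z) = 0.0000-0.0000z
into |P−S₁|² = l²: 1.0631z² + -0.0002z + -0.0756 = 0;  Δ = 0.3213;  z = -0.2665 or 0.2667 → z<0 root = -0.2665
x = -0.0781, y = 0.0000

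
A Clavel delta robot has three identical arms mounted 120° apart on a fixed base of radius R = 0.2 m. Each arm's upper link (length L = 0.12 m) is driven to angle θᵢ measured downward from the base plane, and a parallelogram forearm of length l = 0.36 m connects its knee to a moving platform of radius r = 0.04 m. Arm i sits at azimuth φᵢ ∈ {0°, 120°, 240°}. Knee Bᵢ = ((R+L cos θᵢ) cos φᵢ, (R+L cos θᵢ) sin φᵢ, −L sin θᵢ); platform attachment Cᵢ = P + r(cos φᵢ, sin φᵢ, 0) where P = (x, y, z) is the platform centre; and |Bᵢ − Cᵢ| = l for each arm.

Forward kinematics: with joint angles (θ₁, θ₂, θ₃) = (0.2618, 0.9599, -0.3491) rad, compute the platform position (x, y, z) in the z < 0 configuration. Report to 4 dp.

(0.0132, -0.0991, -0.2563)

arm 1 at φ=0.0°: (R−r)+L cos θ1 = 0.2759;  centre 1 = (0.2759, 0.0000, -0.0311)
arm 2 at φ=120.0°: (R−r)+L cos θ2 = 0.2288;  centre 2 = (-0.1144, 0.1982, -0.0983)
centre 3 = (0.2728·cos240.0°, 0.2728·sin240.0°, 0.0410) = (-0.1364, -0.2362, 0.0410)
|centre ₂|²−|centre ₁|² = -0.0151;  |centre ₃|²−|centre ₁|² = -0.0010
plane₁₂: -0.7807x+0.3963y+-0.1345z = -0.0151
det = 0.6956;  x = 0.0108+-0.0092z,  y = -0.0167+0.3212z
sphere 1 gives Az²+Bz+C=0 with A=1.1033, B=0.0562, C=-0.0581;  B²−4AC=0.2595;  roots -0.2563, 0.2054;  negative root z = -0.2563
x = 0.0132, y = -0.0991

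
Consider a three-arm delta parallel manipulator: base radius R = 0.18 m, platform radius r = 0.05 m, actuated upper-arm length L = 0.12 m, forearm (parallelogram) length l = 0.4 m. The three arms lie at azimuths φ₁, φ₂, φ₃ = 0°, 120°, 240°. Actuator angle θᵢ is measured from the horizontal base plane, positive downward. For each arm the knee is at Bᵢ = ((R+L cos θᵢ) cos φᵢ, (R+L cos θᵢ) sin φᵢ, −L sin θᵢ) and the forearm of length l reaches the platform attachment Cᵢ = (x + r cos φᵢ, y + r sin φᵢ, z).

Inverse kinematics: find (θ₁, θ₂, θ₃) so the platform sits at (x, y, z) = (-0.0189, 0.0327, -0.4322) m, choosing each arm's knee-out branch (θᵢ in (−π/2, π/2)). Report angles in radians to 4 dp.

φ1=0.0° → target in arm frame (-0.0189, 0.0327)
  A=0.1489, B=-0.4322, C=(l²−L²−A²−y'²−z²)/(2L)=-0.2685
  γ=atan2(-0.4322,0.1489)=-1.2390;  ψ=arccos(-0.5873)=2.1986;  θ1=γ+ψ≈0.9595
rotate P by −φ2: (0.0378, 0.0000, -0.4322)
  A=0.0922, B=-0.4322, C=(l²−L²−A²−y'²−z²)/(2L)=-0.2071
  γ=atan2(-0.4322,0.0922)=-1.3606;  ψ=arccos(-0.4686)=2.0585;  θ2=γ+ψ≈0.6980
φ3=240.0° → target in arm frame (-0.0189, -0.0327)
  A cos θ + B sin θ = C:  0.1489·cos θ + -0.4322·sin θ = -0.2685
  √(A²+B²)=0.4571;  θ3 = -1.2391+2.1985 ≈ 0.9594

θ₁ = 0.9595, θ₂ = 0.6980, θ₃ = 0.9594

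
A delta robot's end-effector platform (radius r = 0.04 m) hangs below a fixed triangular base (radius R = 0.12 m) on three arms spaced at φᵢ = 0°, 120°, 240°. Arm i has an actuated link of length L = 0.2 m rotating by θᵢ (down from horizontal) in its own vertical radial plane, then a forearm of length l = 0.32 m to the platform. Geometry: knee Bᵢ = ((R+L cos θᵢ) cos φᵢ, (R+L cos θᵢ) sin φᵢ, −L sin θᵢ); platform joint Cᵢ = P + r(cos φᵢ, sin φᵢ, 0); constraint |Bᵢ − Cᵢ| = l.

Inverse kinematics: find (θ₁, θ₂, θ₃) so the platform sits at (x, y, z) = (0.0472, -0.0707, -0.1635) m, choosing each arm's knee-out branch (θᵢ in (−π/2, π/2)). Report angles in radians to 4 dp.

arm 1 (φ=0.0°): x'=0.0472, y'=-0.0707
  A=0.0328, B=-0.1635, C=(l²−L²−A²−y'²−z²)/(2L)=0.0740
  θ1 = atan2(B,A) + arccos(C/0.1668) = -0.2617
arm 2 (φ=120.0°): x'=-0.0848, y'=-0.0055
  e−x'=0.1648;  (l²−L²−(e−x')²−y'²−z²)/2L = 0.0212
  √(A²+B²)=0.2322;  θ2 = -0.7814+1.4795 ≈ 0.6981
arm 3 (φ=240.0°): x'=0.0376, y'=0.0762
  e−x'=0.0424;  (l²−L²−(e−x')²−y'²−z²)/2L = 0.0702
  √(A²+B²)=0.1689;  θ3 = -1.3172+1.1425 ≈ -0.1748

θ₁ = -0.2617, θ₂ = 0.6981, θ₃ = -0.1748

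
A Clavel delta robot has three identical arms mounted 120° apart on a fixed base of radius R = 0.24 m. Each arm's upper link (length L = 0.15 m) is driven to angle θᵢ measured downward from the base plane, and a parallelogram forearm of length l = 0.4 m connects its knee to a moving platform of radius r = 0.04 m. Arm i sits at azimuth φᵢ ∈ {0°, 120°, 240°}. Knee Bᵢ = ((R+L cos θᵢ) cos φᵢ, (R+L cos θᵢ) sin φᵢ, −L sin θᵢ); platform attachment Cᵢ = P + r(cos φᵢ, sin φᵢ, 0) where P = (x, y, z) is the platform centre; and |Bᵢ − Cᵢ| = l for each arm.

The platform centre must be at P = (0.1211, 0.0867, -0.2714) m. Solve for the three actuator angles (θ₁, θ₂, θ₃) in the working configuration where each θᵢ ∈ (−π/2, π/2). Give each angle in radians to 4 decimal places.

arm 1 (φ=0.0°): x'=0.1211, y'=0.0867
  A=0.0789, B=-0.2714, C=(l²−L²−A²−y'²−z²)/(2L)=0.1670
  θ1 = atan2(B,A) + arccos(C/0.2826) = -0.3492
φ2=120.0° → target in arm frame (0.0145, -0.1482)
  A=0.1855, B=-0.2714, C=(l²−L²−A²−y'²−z²)/(2L)=0.0249
  √(A²+B²)=0.3287;  θ2 = -0.9713+1.4949 ≈ 0.5236
φ3=240.0° → target in arm frame (-0.1356, 0.0615)
  A cos θ + B sin θ = C:  0.3356·cos θ + -0.2714·sin θ = -0.1753
  √(A²+B²)=0.4316;  θ3 = -0.6800+1.9890 ≈ 1.3091

θ₁ = -0.3492, θ₂ = 0.5236, θ₃ = 1.3091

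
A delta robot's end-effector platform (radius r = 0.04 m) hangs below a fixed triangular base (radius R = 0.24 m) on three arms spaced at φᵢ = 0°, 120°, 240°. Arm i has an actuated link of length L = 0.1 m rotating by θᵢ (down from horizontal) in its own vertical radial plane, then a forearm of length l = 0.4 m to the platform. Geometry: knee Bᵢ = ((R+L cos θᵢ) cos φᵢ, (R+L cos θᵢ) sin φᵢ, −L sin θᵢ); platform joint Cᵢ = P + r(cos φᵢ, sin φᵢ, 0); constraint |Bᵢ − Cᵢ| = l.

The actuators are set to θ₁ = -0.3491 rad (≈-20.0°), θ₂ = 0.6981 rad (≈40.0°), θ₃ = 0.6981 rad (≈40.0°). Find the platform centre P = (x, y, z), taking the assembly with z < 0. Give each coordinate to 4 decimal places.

S1 = (0.2940·cos0.0°, 0.2940·sin0.0°, 0.0342) = (0.2940, 0.0000, 0.0342)
φ2=120.0°: virtual centre (-0.1383, 0.2395, -0.0643), radius l
φ3=240.0°: virtual centre (-0.1383, -0.2395, -0.0643), radius l
subtract pairs → two planes through P
[-0.8645 0.4791 -0.1970]·P = -0.0069;  [-0.8645 -0.4791 -0.1970]·P = -0.0069
det = 0.8284;  x = 0.0080+-0.2278z,  y = 0.0000+0.0000z
sphere 1 gives Az²+Bz+C=0 with A=1.0519, B=0.0619, C=-0.0771;  B²−4AC=0.3281;  roots -0.3017, 0.2429;  negative root z = -0.3017
x = 0.0768, y = 0.0000

(0.0768, 0.0000, -0.3017)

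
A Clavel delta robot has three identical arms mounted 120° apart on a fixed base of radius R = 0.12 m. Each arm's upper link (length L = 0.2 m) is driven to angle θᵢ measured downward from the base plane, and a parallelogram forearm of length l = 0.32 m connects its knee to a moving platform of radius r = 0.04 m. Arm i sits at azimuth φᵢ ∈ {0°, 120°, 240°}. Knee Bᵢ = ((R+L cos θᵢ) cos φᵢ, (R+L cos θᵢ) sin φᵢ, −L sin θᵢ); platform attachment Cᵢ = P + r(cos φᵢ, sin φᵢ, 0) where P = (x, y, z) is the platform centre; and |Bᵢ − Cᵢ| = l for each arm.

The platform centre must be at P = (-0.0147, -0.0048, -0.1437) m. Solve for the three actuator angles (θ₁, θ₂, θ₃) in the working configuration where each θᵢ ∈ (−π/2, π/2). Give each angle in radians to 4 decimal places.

φ1=0.0° → target in arm frame (-0.0147, -0.0048)
  A=0.0947, B=-0.1437, C=(l²−L²−A²−y'²−z²)/(2L)=0.0819
  √(A²+B²)=0.1721;  θ1 = -0.9881+1.0748 ≈ 0.0867
φ2=120.0° → target in arm frame (0.0032, 0.0151)
  e−x'=0.0768;  (l²−L²−(e−x')²−y'²−z²)/2L = 0.0891
  γ=atan2(-0.1437,0.0768)=-1.0799;  ψ=arccos(0.5466)=0.9925;  θ2=γ+ψ≈-0.0874
arm 3 (φ=240.0°): x'=0.0115, y'=-0.0103
  e−x'=0.0685;  (l²−L²−(e−x')²−y'²−z²)/2L = 0.0924
  θ3 = atan2(B,A) + arccos(C/0.1592) = -0.1743

θ₁ = 0.0867, θ₂ = -0.0874, θ₃ = -0.1743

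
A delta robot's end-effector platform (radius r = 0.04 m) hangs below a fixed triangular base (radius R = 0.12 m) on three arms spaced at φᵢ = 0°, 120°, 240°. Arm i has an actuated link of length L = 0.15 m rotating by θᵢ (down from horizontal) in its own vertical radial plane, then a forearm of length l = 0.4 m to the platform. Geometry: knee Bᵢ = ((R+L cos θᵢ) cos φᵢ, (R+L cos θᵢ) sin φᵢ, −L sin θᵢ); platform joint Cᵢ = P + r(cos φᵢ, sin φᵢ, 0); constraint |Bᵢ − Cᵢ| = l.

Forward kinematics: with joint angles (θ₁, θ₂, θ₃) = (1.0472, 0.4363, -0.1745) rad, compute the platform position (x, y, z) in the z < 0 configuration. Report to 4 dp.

(-0.1664, -0.0822, -0.3534)

S1 = (0.1550·cos0.0°, 0.1550·sin0.0°, -0.1299) = (0.1550, 0.0000, -0.1299)
arm 2 at φ=120.0°: (R−r)+L cos θ2 = 0.2159;  S2 = (-0.1080, 0.1870, -0.0634)
S3 = (0.2277·cos240.0°, 0.2277·sin240.0°, 0.0260) = (-0.1139, -0.1972, 0.0260)
|S₂|²−|S₁|² = 0.0098;  |S₃|²−|S₁|² = 0.0116
plane₁₂: -0.5259x+0.3740y+0.1330z = 0.0098
det = 0.4086;  x = -0.0201+0.4140z,  y = -0.0021+0.2264z
sphere 1 gives Az²+Bz+C=0 with A=1.2226, B=0.1139, C=-0.1125;  B²−4AC=0.5630;  roots -0.3534, 0.2603;  negative root z = -0.3534
x = -0.1664, y = -0.0822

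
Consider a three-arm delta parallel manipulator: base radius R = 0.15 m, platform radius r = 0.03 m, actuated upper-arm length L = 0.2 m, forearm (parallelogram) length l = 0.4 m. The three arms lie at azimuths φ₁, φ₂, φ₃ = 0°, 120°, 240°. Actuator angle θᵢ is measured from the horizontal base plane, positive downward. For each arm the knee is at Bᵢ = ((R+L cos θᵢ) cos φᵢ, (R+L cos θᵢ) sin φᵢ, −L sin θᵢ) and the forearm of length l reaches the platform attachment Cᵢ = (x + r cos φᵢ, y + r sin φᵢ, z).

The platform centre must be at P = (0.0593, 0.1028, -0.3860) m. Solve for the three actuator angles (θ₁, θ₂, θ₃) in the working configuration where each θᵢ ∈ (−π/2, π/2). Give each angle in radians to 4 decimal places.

θ₁ = 0.4363, θ₂ = 0.4360, θ₃ = 1.0471

arm 1 (φ=0.0°): x'=0.0593, y'=0.1028
  A cos θ + B sin θ = C:  0.0607·cos θ + -0.3860·sin θ = -0.1081
  γ=atan2(-0.3860,0.0607)=-1.4148;  ψ=arccos(-0.2767)=1.8512;  θ1=γ+ψ≈0.4363
φ2=120.0° → target in arm frame (0.0594, -0.1028)
  A cos θ + B sin θ = C:  0.0606·cos θ + -0.3860·sin θ = -0.1081
  γ=atan2(-0.3860,0.0606)=-1.4150;  ψ=arccos(-0.2766)=1.8510;  θ2=γ+ψ≈0.4360
rotate P by −φ3: (-0.1187, 0.0000, -0.3860)
  A cos θ + B sin θ = C:  0.2387·cos θ + -0.3860·sin θ = -0.2149
  θ3 = atan2(B,A) + arccos(C/0.4538) = 1.0471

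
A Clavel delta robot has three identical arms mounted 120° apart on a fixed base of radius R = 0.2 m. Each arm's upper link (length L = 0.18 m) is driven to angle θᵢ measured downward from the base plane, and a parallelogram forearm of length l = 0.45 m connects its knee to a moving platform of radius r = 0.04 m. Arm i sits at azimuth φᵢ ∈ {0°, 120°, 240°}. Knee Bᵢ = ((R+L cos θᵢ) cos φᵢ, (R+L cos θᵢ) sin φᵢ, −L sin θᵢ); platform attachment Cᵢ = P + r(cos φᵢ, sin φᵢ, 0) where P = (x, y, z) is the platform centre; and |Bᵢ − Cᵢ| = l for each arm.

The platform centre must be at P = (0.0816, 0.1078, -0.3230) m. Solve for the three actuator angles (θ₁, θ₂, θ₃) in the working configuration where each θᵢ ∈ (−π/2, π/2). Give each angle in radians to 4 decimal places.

θ₁ = -0.1747, θ₂ = -0.0003, θ₃ = 0.8729

φ1=0.0° → target in arm frame (0.0816, 0.1078)
  A=0.0784, B=-0.3230, C=(l²−L²−A²−y'²−z²)/(2L)=0.1333
  θ1 = atan2(B,A) + arccos(C/0.3324) = -0.1747
rotate P by −φ2: (0.0526, -0.1246, -0.3230)
  A cos θ + B sin θ = C:  0.1074·cos θ + -0.3230·sin θ = 0.1075
  √(A²+B²)=0.3404;  θ2 = -1.2497+1.2494 ≈ -0.0003
arm 3 (φ=240.0°): x'=-0.1342, y'=0.0168
  A=0.2942, B=-0.3230, C=(l²−L²−A²−y'²−z²)/(2L)=-0.0584
  √(A²+B²)=0.4369;  θ3 = -0.8321+1.7050 ≈ 0.8729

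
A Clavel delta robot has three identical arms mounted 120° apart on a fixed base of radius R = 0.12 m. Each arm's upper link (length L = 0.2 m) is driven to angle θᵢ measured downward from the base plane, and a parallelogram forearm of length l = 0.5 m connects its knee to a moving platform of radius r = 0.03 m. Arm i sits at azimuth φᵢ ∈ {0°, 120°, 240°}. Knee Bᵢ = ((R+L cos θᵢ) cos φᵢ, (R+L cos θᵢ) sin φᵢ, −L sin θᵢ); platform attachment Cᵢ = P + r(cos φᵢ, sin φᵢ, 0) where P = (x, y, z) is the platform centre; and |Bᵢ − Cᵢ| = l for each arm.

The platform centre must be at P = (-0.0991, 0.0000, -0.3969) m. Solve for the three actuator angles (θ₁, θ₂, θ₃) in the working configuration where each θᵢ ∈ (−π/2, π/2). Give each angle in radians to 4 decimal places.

arm 1 (φ=0.0°): x'=-0.0991, y'=0.0000
  A cos θ + B sin θ = C:  0.1891·cos θ + -0.3969·sin θ = 0.0418
  θ1 = atan2(B,A) + arccos(C/0.4396) = 0.3495
rotate P by −φ2: (0.0495, 0.0858, -0.3969)
  A cos θ + B sin θ = C:  0.0405·cos θ + -0.3969·sin θ = 0.1087
  √(A²+B²)=0.3990;  θ2 = -1.4692+1.2949 ≈ -0.1743
rotate P by −φ3: (0.0496, -0.0858, -0.3969)
  e−x'=0.0404;  (l²−L²−(e−x')²−y'²−z²)/2L = 0.1087
  γ=atan2(-0.3969,0.0404)=-1.4692;  ψ=arccos(0.2724)=1.2949;  θ3=γ+ψ≈-0.1743

θ₁ = 0.3495, θ₂ = -0.1743, θ₃ = -0.1743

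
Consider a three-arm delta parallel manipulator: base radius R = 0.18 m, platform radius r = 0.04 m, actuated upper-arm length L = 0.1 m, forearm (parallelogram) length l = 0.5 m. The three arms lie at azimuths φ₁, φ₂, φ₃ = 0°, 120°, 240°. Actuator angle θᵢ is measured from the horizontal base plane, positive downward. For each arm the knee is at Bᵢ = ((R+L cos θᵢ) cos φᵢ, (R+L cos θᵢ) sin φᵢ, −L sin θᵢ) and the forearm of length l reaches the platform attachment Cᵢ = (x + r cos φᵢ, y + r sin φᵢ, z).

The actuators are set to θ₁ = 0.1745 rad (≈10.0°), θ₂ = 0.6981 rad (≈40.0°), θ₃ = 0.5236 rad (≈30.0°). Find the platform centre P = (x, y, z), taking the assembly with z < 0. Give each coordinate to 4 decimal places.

(0.0622, -0.0225, -0.4847)

O1 = (0.2385·cos0.0°, 0.2385·sin0.0°, -0.0174) = (0.2385, 0.0000, -0.0174)
O2 = (0.2166·cos120.0°, 0.2166·sin120.0°, -0.0643) = (-0.1083, 0.1876, -0.0643)
arm 3 at φ=240.0°: (R−r)+L cos θ3 = 0.2266;  O3 = (-0.1133, -0.1962, -0.0500)
|O₂|²−|O₁|² = -0.0061;  |O₃|²−|O₁|² = -0.0033
[-0.6936 0.3752 -0.0938]·P = -0.0061;  [-0.7036 -0.3925 -0.0653]·P = -0.0033
det = 0.5362;  x = 0.0068+-0.1144z,  y = -0.0037+0.0387z
quadratic in z: (1.0146)z²+(0.0874)z+(-0.1960)=0, √Δ=0.8962 → z ∈ {-0.4847, 0.3986}; z = -0.4847 (taking z<0)
x = 0.0622, y = -0.0225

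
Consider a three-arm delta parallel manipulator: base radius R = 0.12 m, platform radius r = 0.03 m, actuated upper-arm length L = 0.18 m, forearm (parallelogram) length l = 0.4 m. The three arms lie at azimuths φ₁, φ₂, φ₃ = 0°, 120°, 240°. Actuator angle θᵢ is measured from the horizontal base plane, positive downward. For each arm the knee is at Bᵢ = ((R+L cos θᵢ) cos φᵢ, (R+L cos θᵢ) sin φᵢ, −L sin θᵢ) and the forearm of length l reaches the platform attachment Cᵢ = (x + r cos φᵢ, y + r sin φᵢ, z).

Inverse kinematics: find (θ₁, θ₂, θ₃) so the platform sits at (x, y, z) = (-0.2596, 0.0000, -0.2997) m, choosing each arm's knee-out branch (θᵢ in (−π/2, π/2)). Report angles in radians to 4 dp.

arm 1 (φ=0.0°): x'=-0.2596, y'=0.0000
  A cos θ + B sin θ = C:  0.3496·cos θ + -0.2997·sin θ = -0.2346
  γ=atan2(-0.2997,0.3496)=-0.7087;  ψ=arccos(-0.5094)=2.1053;  θ1=γ+ψ≈1.3966
arm 2 (φ=120.0°): x'=0.1298, y'=0.2248
  A cos θ + B sin θ = C:  -0.0398·cos θ + -0.2997·sin θ = -0.0399
  γ=atan2(-0.2997,-0.0398)=-1.7028;  ψ=arccos(-0.1318)=1.7030;  θ2=γ+ψ≈0.0002
rotate P by −φ3: (0.1298, -0.2248, -0.2997)
  A=-0.0398, B=-0.2997, C=(l²−L²−A²−y'²−z²)/(2L)=-0.0399
  γ=atan2(-0.2997,-0.0398)=-1.7028;  ψ=arccos(-0.1318)=1.7030;  θ3=γ+ψ≈0.0002

θ₁ = 1.3966, θ₂ = 0.0002, θ₃ = 0.0002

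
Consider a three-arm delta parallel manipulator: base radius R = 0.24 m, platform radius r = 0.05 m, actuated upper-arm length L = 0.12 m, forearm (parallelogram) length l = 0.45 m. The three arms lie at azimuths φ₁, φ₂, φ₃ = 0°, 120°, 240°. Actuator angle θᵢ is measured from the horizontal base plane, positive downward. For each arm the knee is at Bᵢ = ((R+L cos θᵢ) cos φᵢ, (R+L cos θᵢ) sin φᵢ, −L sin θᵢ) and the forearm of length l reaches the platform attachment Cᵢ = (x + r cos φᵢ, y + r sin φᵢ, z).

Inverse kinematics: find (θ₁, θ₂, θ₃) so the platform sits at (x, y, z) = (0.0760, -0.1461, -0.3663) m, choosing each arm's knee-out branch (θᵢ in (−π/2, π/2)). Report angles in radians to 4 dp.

θ₁ = 0.0874, θ₂ = 1.3964, θ₃ = 0.0001

arm 1 (φ=0.0°): x'=0.0760, y'=-0.1461
  A=0.1140, B=-0.3663, C=(l²−L²−A²−y'²−z²)/(2L)=0.0816
  γ=atan2(-0.3663,0.1140)=-1.2691;  ψ=arccos(0.2127)=1.3565;  θ1=γ+ψ≈0.0874
φ2=120.0° → target in arm frame (-0.1645, 0.0072)
  A=0.3545, B=-0.3663, C=(l²−L²−A²−y'²−z²)/(2L)=-0.2992
  θ2 = atan2(B,A) + arccos(C/0.5098) = 1.3964
rotate P by −φ3: (0.0885, 0.1389, -0.3663)
  A=0.1015, B=-0.3663, C=(l²−L²−A²−y'²−z²)/(2L)=0.1014
  γ=atan2(-0.3663,0.1015)=-1.3005;  ψ=arccos(0.2669)=1.3007;  θ3=γ+ψ≈0.0001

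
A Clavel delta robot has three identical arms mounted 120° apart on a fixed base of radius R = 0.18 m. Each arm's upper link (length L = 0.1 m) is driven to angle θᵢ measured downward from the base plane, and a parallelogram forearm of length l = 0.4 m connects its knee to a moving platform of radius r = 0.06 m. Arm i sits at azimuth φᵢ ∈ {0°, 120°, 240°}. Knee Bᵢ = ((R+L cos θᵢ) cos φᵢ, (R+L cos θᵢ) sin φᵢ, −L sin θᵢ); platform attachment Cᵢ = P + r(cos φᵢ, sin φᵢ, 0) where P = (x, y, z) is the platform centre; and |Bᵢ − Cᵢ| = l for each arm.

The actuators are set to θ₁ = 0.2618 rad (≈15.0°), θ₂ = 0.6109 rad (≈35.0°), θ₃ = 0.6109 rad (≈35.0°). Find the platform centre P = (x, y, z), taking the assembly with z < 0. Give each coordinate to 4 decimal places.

φ1=0.0°: virtual centre (0.2166, 0.0000, -0.0259), radius l
arm 2 at φ=120.0°: (R−r)+L cos θ2 = 0.2019;  S2 = (-0.1010, 0.1749, -0.0574)
φ3=240.0°: virtual centre (-0.1010, -0.1749, -0.0574), radius l
eliminate P² terms by subtracting sphere 1 from 2 and 3
plane₁₂: -0.6351x+0.3497y+-0.0630z = -0.0035
det = 0.4442;  x = 0.0055+-0.0991z,  y = 0.0000+0.0000z
sphere 1 gives Az²+Bz+C=0 with A=1.0098, B=0.0936, C=-0.1148;  B²−4AC=0.4724;  roots -0.3867, 0.2940;  negative root z = -0.3867
x = 0.0439, y = 0.0000

(0.0439, 0.0000, -0.3867)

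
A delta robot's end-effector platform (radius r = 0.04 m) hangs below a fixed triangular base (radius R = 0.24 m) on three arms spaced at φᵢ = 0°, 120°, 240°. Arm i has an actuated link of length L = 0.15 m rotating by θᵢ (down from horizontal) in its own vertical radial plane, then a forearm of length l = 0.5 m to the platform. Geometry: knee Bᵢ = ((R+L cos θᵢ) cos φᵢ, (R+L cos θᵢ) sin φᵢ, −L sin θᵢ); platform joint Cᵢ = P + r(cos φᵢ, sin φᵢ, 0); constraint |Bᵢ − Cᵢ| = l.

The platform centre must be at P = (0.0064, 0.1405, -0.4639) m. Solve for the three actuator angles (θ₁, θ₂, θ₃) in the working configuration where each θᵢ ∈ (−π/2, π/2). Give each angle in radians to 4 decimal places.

arm 1 (φ=0.0°): x'=0.0064, y'=0.1405
  A=0.1936, B=-0.4639, C=(l²−L²−A²−y'²−z²)/(2L)=-0.1497
  θ1 = atan2(B,A) + arccos(C/0.5027) = 0.6979
arm 2 (φ=120.0°): x'=0.1185, y'=-0.0758
  A=0.0815, B=-0.4639, C=(l²−L²−A²−y'²−z²)/(2L)=-0.0003
  γ=atan2(-0.4639,0.0815)=-1.3968;  ψ=arccos(-0.0007)=1.5715;  θ2=γ+ψ≈0.1746
φ3=240.0° → target in arm frame (-0.1249, -0.0647)
  A=0.3249, B=-0.4639, C=(l²−L²−A²−y'²−z²)/(2L)=-0.3248
  θ3 = atan2(B,A) + arccos(C/0.5663) = 1.2217

θ₁ = 0.6979, θ₂ = 0.1746, θ₃ = 1.2217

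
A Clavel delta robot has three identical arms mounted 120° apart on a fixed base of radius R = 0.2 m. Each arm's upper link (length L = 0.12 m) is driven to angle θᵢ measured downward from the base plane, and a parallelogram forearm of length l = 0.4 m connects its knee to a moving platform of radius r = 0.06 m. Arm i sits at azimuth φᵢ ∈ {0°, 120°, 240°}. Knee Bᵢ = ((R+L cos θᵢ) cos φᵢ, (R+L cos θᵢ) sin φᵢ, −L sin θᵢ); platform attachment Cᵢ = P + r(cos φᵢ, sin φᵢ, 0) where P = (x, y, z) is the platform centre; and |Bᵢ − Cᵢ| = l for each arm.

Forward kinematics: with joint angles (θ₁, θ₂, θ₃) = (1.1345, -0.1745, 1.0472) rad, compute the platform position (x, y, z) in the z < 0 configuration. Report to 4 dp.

O1 = (0.1907·cos0.0°, 0.1907·sin0.0°, -0.1088) = (0.1907, 0.0000, -0.1088)
O2 = (0.2582·cos120.0°, 0.2582·sin120.0°, 0.0208) = (-0.1291, 0.2236, 0.0208)
O3 = (0.2000·cos240.0°, 0.2000·sin240.0°, -0.1039) = (-0.1000, -0.1732, -0.1039)
subtract pairs → two planes through P
plane₁₂: -0.6396x+0.4472y+0.2592z = 0.0189
det = 0.4816;  x = -0.0160+0.1954z,  y = 0.0194+-0.3001z
sphere 1 gives Az²+Bz+C=0 with A=1.1282, B=0.1251, C=-0.1051;  B²−4AC=0.4898;  roots -0.3656, 0.2547;  negative root z = -0.3656
x = -0.0875, y = 0.1291

(-0.0875, 0.1291, -0.3656)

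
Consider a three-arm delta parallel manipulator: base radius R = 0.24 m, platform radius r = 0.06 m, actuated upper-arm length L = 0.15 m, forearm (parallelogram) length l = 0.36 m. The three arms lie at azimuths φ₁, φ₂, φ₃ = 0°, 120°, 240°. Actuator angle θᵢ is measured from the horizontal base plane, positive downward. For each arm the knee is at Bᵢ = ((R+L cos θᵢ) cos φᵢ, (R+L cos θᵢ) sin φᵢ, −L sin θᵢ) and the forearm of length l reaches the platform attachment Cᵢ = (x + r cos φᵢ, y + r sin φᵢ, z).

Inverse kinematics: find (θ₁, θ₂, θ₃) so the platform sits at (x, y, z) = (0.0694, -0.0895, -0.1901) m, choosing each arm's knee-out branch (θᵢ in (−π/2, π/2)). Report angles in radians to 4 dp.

θ₁ = -0.3499, θ₂ = 1.1347, θ₃ = 0.0002

φ1=0.0° → target in arm frame (0.0694, -0.0895)
  A=0.1106, B=-0.1901, C=(l²−L²−A²−y'²−z²)/(2L)=0.1691
  θ1 = atan2(B,A) + arccos(C/0.2199) = -0.3499
φ2=120.0° → target in arm frame (-0.1122, -0.0154)
  A=0.2922, B=-0.1901, C=(l²−L²−A²−y'²−z²)/(2L)=-0.0489
  γ=atan2(-0.1901,0.2922)=-0.5768;  ψ=arccos(-0.1402)=1.7114;  θ2=γ+ψ≈1.1347
arm 3 (φ=240.0°): x'=0.0428, y'=0.1049
  e−x'=0.1372;  (l²−L²−(e−x')²−y'²−z²)/2L = 0.1372
  γ=atan2(-0.1901,0.1372)=-0.9457;  ψ=arccos(0.5851)=0.9459;  θ3=γ+ψ≈0.0002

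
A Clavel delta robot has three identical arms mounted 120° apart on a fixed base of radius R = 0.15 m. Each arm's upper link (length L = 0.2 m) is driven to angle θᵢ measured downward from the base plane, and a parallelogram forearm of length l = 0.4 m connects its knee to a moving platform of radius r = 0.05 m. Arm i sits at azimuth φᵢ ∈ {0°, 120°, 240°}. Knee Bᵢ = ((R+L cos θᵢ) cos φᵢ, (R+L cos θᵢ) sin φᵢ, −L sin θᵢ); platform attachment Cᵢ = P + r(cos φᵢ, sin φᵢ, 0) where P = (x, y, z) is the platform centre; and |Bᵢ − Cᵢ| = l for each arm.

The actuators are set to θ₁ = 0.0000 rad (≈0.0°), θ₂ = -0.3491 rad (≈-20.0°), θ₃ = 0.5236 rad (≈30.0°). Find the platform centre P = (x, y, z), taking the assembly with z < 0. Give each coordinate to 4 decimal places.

(0.0153, 0.0949, -0.2644)

φ1=0.0°: virtual centre (0.3000, 0.0000, 0.0000), radius l
φ2=120.0°: virtual centre (-0.1440, 0.2494, 0.0684), radius l
centre 3 = (0.2732·cos240.0°, 0.2732·sin240.0°, -0.1000) = (-0.1366, -0.2366, -0.1000)
|centre ₂|²−|centre ₁|² = -0.0024;  |centre ₃|²−|centre ₁|² = -0.0054
plane₁₂: -0.8879x+0.4987y+0.1368z = -0.0024
det = 0.8557;  x = 0.0045+-0.0409z,  y = 0.0031+-0.3472z
sphere 1 gives Az²+Bz+C=0 with A=1.1222, B=0.0220, C=-0.0726;  B²−4AC=0.3266;  roots -0.2644, 0.2448;  negative root z = -0.2644
x = 0.0153, y = 0.0949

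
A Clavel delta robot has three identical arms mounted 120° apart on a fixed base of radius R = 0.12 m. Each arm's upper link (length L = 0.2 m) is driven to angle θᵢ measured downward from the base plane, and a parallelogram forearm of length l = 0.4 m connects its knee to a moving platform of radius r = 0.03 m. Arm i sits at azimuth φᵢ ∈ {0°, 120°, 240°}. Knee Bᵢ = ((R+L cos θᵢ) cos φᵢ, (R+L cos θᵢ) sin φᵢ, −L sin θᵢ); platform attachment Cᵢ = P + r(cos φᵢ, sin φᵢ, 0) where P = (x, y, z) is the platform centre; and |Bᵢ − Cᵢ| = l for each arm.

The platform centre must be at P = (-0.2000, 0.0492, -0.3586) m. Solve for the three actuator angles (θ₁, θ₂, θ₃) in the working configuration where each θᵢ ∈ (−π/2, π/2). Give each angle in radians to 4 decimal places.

φ1=0.0° → target in arm frame (-0.2000, 0.0492)
  A cos θ + B sin θ = C:  0.2900·cos θ + -0.3586·sin θ = -0.2378
  γ=atan2(-0.3586,0.2900)=-0.8908;  ψ=arccos(-0.5156)=2.1125;  θ1=γ+ψ≈1.2217
arm 2 (φ=120.0°): x'=0.1426, y'=0.1486
  e−x'=-0.0526;  (l²−L²−(e−x')²−y'²−z²)/2L = -0.0836
  θ2 = atan2(B,A) + arccos(C/0.3624) = 0.0871
arm 3 (φ=240.0°): x'=0.0574, y'=-0.1978
  A cos θ + B sin θ = C:  0.0326·cos θ + -0.3586·sin θ = -0.1220
  √(A²+B²)=0.3601;  θ3 = -1.4801+1.9163 ≈ 0.4362

θ₁ = 1.2217, θ₂ = 0.0871, θ₃ = 0.4362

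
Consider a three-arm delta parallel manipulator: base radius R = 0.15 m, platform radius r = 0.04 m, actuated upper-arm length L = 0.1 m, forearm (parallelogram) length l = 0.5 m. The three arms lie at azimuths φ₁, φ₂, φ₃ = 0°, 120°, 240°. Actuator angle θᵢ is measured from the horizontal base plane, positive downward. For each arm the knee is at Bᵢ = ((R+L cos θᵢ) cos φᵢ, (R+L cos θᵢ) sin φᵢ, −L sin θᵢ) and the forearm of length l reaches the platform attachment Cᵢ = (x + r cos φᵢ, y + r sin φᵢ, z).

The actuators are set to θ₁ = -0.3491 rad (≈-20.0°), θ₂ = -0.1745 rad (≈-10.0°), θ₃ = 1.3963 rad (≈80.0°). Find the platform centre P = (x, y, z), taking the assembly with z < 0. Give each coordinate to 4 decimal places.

(0.1474, 0.2158, -0.4133)

arm 1 at φ=0.0°: e+L cos θ1 = 0.2040;  centre 1 = (0.2040, 0.0000, 0.0342)
φ2=120.0°: virtual centre (-0.1042, 0.1806, 0.0174), radius l
arm 3 at φ=240.0°: e+L cos θ3 = 0.1274;  centre 3 = (-0.0637, -0.1103, -0.0985)
subtract pairs → two planes through P
linear system: -0.6164x+0.3611y = 0.0010−-0.0337z; -0.5353x+-0.2206y = -0.0169−-0.2654z
det = 0.3293;  x = 0.0178+-0.3136z,  y = 0.0332+-0.4420z
quadratic in z: (1.2937)z²+(0.0190)z+(-0.2131)=0, √Δ=1.0502 → z ∈ {-0.4133, 0.3985}; z = -0.4133 (taking z<0)
x = 0.1474, y = 0.2158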